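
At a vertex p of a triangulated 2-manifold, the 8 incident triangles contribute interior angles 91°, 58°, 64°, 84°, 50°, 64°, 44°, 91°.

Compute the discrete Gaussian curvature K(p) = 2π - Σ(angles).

Sum of angles = 546°. K = 360° - 546° = -186° = -31π/30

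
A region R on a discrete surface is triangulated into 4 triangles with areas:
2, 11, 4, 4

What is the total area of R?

2 + 11 + 4 + 4 = 21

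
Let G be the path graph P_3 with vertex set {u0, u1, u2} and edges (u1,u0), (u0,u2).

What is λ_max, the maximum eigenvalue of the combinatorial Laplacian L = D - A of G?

The path graph P_n has Laplacian eigenvalues λ_k = 2 − 2cos(kπ/n), k = 0, 1, …, n−1. Here n = 3:
k=0: 2 − 2cos(0) = 0.0; k=1: 2 − 2cos(π/3) = 1.0; k=2: 2 − 2cos(2π/3) = 3.0.
Laplacian eigenvalues: [0.0, 1.0, 3.0]. Largest eigenvalue (spectral radius) = 3.0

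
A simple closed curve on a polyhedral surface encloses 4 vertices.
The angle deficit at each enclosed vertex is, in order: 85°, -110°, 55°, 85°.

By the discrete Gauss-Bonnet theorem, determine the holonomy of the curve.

Holonomy = total enclosed curvature = 85° + (-110°) + 55° + 85° = 115°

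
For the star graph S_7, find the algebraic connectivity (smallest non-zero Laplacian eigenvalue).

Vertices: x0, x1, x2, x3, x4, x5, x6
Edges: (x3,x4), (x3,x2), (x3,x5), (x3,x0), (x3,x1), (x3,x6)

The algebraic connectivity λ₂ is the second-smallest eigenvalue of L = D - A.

The star S_7 is the complete bipartite graph K_{1,6} (one hub of degree 6, 6 leaves of degree 1). The Laplacian spectrum of K_{p,q} is 0, p (multiplicity q−1), q (multiplicity p−1), p+q. With p = 1, q = 6: 0 once, 1 with multiplicity 5, and 7 once. (Check: trace L = sum of degrees = 12 = 5·1 + 7.)
Laplacian eigenvalues: [0.0, 1.0, 1.0, 1.0, 1.0, 1.0, 7.0]. Algebraic connectivity (smallest non-zero eigenvalue) = 1.0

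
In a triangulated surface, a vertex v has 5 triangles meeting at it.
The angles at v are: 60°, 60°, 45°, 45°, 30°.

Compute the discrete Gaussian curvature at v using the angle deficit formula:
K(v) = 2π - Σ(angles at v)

Sum of angles = 240°. K = 360° - 240° = 120° = 2π/3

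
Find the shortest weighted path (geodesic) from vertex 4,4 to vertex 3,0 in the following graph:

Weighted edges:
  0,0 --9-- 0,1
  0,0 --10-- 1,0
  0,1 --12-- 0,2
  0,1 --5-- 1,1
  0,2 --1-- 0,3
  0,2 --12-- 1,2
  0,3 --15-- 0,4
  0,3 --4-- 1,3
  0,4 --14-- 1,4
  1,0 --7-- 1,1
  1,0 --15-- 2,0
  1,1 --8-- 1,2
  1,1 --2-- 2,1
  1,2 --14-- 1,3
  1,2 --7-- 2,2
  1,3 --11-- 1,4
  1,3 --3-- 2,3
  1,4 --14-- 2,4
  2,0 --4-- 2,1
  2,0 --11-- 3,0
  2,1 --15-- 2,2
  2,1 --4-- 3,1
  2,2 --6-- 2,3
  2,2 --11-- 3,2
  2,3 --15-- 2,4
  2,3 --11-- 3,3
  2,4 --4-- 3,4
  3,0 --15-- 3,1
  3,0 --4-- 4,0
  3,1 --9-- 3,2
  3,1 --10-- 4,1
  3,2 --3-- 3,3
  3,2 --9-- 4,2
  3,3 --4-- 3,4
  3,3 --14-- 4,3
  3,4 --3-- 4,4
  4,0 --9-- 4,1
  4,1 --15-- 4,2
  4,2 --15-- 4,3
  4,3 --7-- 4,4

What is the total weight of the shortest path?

Shortest path: 4,4 → 3,4 → 3,3 → 3,2 → 3,1 → 3,0, total weight = 34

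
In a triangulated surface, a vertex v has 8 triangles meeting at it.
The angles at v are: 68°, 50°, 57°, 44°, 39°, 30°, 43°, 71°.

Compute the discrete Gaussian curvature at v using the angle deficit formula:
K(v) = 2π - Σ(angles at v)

Sum of angles = 402°. K = 360° - 402° = -42° = -7π/30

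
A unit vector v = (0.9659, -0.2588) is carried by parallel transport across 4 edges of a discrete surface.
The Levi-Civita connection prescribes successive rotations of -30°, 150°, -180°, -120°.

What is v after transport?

Total rotation: (-30°) + 150° + (-180°) + (-120°) = -180° ≡ 180° (mod 360°). Final vector: (-0.9659, 0.2588)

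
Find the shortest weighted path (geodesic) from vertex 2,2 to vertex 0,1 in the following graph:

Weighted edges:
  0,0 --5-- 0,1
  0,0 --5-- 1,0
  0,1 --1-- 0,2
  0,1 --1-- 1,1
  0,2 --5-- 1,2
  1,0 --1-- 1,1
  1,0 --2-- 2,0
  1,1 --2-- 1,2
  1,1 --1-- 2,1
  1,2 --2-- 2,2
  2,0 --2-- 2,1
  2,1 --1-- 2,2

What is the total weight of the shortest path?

Shortest path: 2,2 → 2,1 → 1,1 → 0,1, total weight = 3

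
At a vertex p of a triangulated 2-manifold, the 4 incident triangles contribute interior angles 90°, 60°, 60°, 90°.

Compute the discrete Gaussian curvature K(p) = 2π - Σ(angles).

Sum of angles = 300°. K = 360° - 300° = 60°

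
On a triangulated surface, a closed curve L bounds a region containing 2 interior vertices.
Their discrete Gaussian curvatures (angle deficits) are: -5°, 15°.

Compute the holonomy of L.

Holonomy = total enclosed curvature = (-5°) + 15° = 10°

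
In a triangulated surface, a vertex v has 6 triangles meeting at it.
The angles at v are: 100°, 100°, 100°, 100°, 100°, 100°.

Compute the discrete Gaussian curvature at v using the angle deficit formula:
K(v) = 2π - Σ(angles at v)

Sum of angles = 600°. K = 360° - 600° = -240° = -4π/3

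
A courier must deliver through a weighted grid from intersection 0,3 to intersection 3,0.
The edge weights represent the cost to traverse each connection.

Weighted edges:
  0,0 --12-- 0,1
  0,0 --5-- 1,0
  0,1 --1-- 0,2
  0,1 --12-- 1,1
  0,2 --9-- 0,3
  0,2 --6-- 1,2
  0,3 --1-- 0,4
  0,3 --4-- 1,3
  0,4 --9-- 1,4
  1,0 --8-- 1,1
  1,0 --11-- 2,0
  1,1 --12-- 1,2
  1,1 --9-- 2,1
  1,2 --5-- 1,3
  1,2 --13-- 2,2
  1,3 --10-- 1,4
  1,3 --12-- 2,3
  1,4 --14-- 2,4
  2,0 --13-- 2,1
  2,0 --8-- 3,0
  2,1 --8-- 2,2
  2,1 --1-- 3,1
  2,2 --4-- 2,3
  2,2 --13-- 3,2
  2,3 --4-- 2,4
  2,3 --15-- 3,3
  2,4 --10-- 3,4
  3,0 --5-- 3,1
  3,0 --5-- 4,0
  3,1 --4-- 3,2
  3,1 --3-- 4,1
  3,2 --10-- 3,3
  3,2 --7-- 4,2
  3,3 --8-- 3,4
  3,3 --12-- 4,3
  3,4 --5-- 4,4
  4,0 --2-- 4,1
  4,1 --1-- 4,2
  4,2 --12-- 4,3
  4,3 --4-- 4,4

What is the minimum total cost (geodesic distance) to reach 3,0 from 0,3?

Shortest path: 0,3 → 1,3 → 2,3 → 2,2 → 2,1 → 3,1 → 3,0, total weight = 34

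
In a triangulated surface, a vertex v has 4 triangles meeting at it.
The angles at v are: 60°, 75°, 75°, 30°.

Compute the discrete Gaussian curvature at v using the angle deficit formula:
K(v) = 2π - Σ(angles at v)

Sum of angles = 240°. K = 360° - 240° = 120° = 2π/3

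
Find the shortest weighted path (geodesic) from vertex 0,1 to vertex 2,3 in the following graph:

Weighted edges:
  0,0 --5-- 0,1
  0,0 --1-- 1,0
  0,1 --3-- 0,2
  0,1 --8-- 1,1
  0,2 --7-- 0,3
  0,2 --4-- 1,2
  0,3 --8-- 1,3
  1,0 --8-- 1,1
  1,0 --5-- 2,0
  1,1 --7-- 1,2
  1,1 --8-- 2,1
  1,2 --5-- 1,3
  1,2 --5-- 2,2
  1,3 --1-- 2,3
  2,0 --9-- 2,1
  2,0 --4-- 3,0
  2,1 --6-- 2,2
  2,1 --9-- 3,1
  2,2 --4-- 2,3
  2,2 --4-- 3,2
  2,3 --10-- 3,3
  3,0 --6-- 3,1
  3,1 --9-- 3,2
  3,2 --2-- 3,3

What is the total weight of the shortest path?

Shortest path: 0,1 → 0,2 → 1,2 → 1,3 → 2,3, total weight = 13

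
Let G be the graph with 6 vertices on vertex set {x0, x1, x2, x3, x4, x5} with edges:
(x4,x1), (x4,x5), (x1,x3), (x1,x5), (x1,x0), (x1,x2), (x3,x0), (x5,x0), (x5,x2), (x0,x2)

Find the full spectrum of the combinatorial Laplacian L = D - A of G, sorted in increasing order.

Degrees: deg(x0) = 4, deg(x1) = 5, deg(x2) = 3, deg(x3) = 2, deg(x4) = 2, deg(x5) = 4.
L = D − A with rows/columns ordered (x0, x1, x2, x3, x4, x5):
  [ 4, -1, -1, -1,  0, -1]
  [-1,  5, -1, -1, -1, -1]
  [-1, -1,  3,  0,  0, -1]
  [-1, -1,  0,  2,  0,  0]
  [ 0, -1,  0,  0,  2, -1]
  [-1, -1, -1,  0, -1,  4]
Characteristic polynomial: det(λI − L) = λ(λ² − 7λ + 9)(λ² − 7λ + 11)(λ − 6).
Roots: λ = 0; (λ² − 7λ + 9) = 0 ⇒ λ = (7 ± √13)/2 ≈ 1.6972, 5.3028; (λ² − 7λ + 11) = 0 ⇒ λ = (7 ± √5)/2 ≈ 2.382, 4.618; (λ − 6) = 0 ⇒ λ = 6.
(Check: the roots sum (with multiplicity) to 20, matching trace L = Σdeg = 2·10 = 20.)
Laplacian eigenvalues (increasing order): [0.0, 1.6972, 2.382, 4.618, 5.3028, 6.0]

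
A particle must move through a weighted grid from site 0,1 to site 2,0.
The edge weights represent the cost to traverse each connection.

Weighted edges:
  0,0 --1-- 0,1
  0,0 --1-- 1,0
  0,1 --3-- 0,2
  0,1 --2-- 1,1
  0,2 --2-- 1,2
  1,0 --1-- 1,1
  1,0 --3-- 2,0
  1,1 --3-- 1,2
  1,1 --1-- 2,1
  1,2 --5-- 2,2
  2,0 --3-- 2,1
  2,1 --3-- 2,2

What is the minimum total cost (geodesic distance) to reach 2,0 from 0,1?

Shortest path: 0,1 → 0,0 → 1,0 → 2,0, total weight = 5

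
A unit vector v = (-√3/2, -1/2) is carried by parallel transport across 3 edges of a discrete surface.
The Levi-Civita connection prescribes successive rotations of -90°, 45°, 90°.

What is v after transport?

Total rotation: (-90°) + 45° + 90° = 45°. Final vector: (-0.2588, -0.9659)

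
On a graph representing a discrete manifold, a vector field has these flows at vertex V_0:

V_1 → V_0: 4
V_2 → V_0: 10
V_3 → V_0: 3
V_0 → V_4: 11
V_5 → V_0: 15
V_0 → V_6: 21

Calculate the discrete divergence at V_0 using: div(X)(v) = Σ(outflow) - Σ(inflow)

Divergence = sum of outgoing flows = (-4) + (-10) + (-3) + 11 + (-15) + 21 = 0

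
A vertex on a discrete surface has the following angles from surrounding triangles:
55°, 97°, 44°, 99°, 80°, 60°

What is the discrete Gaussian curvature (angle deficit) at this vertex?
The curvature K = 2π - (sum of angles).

Sum of angles = 435°. K = 360° - 435° = -75° = -5π/12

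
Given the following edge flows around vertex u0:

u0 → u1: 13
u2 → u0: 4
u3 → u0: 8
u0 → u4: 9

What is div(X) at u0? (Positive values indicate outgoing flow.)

Divergence = sum of outgoing flows = 13 + (-4) + (-8) + 9 = 10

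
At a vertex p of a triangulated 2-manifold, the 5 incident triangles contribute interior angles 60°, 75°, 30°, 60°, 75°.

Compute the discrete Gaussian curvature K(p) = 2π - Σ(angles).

Sum of angles = 300°. K = 360° - 300° = 60° = π/3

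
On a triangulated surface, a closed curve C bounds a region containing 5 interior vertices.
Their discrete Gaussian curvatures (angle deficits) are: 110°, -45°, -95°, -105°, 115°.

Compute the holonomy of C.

Holonomy = total enclosed curvature = 110° + (-45°) + (-95°) + (-105°) + 115° = -20°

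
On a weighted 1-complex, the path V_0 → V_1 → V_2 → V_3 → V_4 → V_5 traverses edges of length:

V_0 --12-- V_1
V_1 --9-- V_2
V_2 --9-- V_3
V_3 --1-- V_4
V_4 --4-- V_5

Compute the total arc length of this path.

Arc length = 12 + 9 + 9 + 1 + 4 = 35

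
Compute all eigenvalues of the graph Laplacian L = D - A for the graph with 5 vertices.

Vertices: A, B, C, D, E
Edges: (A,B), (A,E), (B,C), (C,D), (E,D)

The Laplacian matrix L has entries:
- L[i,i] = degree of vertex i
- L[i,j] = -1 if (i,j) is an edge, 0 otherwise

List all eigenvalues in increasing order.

Degrees: deg(A) = 2, deg(B) = 2, deg(C) = 2, deg(D) = 2, deg(E) = 2.
L = D − A with rows/columns ordered (A, B, C, D, E):
  [ 2, -1,  0,  0, -1]
  [-1,  2, -1,  0,  0]
  [ 0, -1,  2, -1,  0]
  [ 0,  0, -1,  2, -1]
  [-1,  0,  0, -1,  2]
Characteristic polynomial: det(λI − L) = λ(λ² − 5λ + 5)².
Roots: λ = 0; (λ² − 5λ + 5) = 0 ⇒ λ = (5 ± √5)/2 ≈ 1.382, 3.618 (multiplicity 2).
(Check: the roots sum (with multiplicity) to 10, matching trace L = Σdeg = 2·5 = 10.)
Laplacian eigenvalues (increasing order): [0.0, 1.382, 1.382, 3.618, 3.618]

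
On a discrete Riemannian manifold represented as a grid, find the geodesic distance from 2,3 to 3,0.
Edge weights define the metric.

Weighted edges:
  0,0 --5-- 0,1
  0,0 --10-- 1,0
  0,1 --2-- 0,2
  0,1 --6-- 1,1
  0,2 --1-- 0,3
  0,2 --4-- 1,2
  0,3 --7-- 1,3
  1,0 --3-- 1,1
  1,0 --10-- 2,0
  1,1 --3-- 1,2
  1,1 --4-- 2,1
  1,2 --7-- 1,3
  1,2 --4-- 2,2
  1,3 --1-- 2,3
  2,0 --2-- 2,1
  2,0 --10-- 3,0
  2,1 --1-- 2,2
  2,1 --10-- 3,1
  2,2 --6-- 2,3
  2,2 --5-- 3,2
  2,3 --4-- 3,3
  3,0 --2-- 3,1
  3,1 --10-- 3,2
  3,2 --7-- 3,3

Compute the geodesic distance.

Shortest path: 2,3 → 2,2 → 2,1 → 2,0 → 3,0, total weight = 19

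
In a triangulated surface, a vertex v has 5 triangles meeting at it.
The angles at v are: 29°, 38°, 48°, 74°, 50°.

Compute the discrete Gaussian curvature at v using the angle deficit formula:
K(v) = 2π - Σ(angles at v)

Sum of angles = 239°. K = 360° - 239° = 121° = 121π/180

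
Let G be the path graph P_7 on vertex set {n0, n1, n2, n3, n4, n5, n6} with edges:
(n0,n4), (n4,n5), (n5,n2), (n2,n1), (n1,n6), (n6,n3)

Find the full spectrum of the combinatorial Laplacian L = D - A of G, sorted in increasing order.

The path graph P_n has Laplacian eigenvalues λ_k = 2 − 2cos(kπ/n), k = 0, 1, …, n−1. Here n = 7:
k=0: 2 − 2cos(0) = 0.0; k=1: 2 − 2cos(π/7) = 0.1981; k=2: 2 − 2cos(2π/7) = 0.753; k=3: 2 − 2cos(3π/7) = 1.555; k=4: 2 − 2cos(4π/7) = 2.445; k=5: 2 − 2cos(5π/7) = 3.247; k=6: 2 − 2cos(6π/7) = 3.8019.
Laplacian eigenvalues (increasing order): [0.0, 0.1981, 0.753, 1.555, 2.445, 3.247, 3.8019]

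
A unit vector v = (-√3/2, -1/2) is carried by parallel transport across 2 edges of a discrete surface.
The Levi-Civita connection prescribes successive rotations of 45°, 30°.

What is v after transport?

Total rotation: 45° + 30° = 75°. Final vector: (0.2588, -0.9659)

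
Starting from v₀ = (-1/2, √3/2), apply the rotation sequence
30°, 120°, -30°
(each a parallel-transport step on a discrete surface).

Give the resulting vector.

Total rotation: 30° + 120° + (-30°) = 120°. Final vector: (-0.5000, -0.8660)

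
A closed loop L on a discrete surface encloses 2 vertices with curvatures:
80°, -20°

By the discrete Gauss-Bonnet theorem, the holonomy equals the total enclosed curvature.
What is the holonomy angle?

Holonomy = total enclosed curvature = 80° + (-20°) = 60°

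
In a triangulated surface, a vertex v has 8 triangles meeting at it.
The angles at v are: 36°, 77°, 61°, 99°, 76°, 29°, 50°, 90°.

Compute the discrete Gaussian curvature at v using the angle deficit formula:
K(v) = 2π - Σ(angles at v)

Sum of angles = 518°. K = 360° - 518° = -158° = -79π/90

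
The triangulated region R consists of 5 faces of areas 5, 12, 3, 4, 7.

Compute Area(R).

5 + 12 + 3 + 4 + 7 = 31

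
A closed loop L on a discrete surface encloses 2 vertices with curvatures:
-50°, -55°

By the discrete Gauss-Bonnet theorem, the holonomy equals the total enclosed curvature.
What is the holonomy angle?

Holonomy = total enclosed curvature = (-50°) + (-55°) = -105°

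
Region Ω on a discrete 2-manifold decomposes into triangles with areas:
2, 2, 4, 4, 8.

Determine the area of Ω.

2 + 2 + 4 + 4 + 8 = 20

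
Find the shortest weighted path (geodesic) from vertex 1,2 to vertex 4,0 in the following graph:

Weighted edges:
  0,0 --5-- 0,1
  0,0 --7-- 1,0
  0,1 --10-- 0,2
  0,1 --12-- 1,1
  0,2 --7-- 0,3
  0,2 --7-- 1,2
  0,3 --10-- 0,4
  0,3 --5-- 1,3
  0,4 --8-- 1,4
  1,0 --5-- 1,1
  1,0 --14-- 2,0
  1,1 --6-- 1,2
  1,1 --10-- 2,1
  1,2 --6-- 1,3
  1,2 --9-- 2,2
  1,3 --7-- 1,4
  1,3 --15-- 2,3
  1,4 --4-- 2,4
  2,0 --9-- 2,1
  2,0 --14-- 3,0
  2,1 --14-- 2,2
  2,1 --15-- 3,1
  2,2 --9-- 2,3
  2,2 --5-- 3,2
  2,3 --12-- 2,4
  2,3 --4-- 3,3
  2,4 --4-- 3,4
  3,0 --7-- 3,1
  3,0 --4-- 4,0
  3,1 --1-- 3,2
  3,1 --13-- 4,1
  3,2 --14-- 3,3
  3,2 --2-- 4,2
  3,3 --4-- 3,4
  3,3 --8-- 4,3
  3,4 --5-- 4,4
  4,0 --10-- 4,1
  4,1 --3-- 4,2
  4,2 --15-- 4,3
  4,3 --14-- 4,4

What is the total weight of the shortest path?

Shortest path: 1,2 → 2,2 → 3,2 → 3,1 → 3,0 → 4,0, total weight = 26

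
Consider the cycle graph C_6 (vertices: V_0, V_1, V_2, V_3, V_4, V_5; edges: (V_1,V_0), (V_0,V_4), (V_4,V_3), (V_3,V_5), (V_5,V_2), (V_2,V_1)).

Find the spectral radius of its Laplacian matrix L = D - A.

The cycle graph C_n has Laplacian eigenvalues λ_k = 2 − 2cos(2πk/n), k = 0, 1, …, n−1. Here n = 6:
k=0: 2 − 2cos(0) = 0.0; k=1: 2 − 2cos(π/3) = 1.0; k=2: 2 − 2cos(2π/3) = 3.0; k=3: 2 − 2cos(π) = 4.0; k=4: 2 − 2cos(4π/3) = 3.0; k=5: 2 − 2cos(5π/3) = 1.0.
Laplacian eigenvalues: [0.0, 1.0, 1.0, 3.0, 3.0, 4.0]. Largest eigenvalue (spectral radius) = 4.0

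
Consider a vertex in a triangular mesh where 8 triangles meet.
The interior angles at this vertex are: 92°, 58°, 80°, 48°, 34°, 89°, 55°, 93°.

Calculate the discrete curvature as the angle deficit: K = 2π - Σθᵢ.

Sum of angles = 549°. K = 360° - 549° = -189° = -21π/20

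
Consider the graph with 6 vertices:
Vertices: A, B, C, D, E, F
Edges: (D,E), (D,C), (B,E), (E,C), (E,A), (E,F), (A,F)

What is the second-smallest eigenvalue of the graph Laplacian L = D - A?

Degrees: deg(A) = 2, deg(B) = 1, deg(C) = 2, deg(D) = 2, deg(E) = 5, deg(F) = 2.
L = D − A with rows/columns ordered (A, B, C, D, E, F):
  [ 2,  0,  0,  0, -1, -1]
  [ 0,  1,  0,  0, -1,  0]
  [ 0,  0,  2, -1, -1,  0]
  [ 0,  0, -1,  2, -1,  0]
  [-1, -1, -1, -1,  5, -1]
  [-1,  0,  0,  0, -1,  2]
Characteristic polynomial: det(λI − L) = λ(λ − 1)²(λ − 3)²(λ − 6).
Roots: λ = 0; (λ − 1) = 0 ⇒ λ = 1 (multiplicity 2); (λ − 3) = 0 ⇒ λ = 3 (multiplicity 2); (λ − 6) = 0 ⇒ λ = 6.
(Check: the roots sum (with multiplicity) to 14, matching trace L = Σdeg = 2·7 = 14.)
Laplacian eigenvalues: [0.0, 1.0, 1.0, 3.0, 3.0, 6.0]. Algebraic connectivity (smallest non-zero eigenvalue) = 1.0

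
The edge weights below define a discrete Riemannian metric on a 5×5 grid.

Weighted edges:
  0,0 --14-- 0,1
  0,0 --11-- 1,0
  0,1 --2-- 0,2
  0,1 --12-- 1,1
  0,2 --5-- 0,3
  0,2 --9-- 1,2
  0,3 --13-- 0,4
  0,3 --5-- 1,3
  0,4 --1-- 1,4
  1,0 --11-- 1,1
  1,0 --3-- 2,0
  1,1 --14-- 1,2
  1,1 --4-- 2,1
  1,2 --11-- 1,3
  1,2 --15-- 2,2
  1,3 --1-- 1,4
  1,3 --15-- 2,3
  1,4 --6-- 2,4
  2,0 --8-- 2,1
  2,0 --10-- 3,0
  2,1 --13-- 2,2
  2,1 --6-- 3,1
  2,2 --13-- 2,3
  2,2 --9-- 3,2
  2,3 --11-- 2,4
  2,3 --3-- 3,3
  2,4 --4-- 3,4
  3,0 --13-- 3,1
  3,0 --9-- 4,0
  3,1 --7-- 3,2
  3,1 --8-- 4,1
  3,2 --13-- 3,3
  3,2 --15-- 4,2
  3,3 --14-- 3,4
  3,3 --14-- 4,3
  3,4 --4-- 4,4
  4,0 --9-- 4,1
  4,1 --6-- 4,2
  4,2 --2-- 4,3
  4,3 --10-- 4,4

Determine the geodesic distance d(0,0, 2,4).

Shortest path: 0,0 → 0,1 → 0,2 → 0,3 → 1,3 → 1,4 → 2,4, total weight = 33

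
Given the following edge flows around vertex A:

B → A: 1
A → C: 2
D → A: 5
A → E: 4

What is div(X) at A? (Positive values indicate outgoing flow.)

Divergence = sum of outgoing flows = (-1) + 2 + (-5) + 4 = 0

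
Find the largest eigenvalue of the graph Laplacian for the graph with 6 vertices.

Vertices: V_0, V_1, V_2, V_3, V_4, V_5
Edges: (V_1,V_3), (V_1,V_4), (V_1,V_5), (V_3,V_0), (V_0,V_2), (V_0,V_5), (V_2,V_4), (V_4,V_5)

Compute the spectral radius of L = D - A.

Degrees: deg(V_0) = 3, deg(V_1) = 3, deg(V_2) = 2, deg(V_3) = 2, deg(V_4) = 3, deg(V_5) = 3.
L = D − A with rows/columns ordered (V_0, V_1, V_2, V_3, V_4, V_5):
  [ 3,  0, -1, -1,  0, -1]
  [ 0,  3,  0, -1, -1, -1]
  [-1,  0,  2,  0, -1,  0]
  [-1, -1,  0,  2,  0,  0]
  [ 0, -1, -1,  0,  3, -1]
  [-1, -1,  0,  0, -1,  3]
Characteristic polynomial: det(λI − L) = λ(λ² − 6λ + 7)(λ − 2)(λ − 3)(λ − 5).
Roots: λ = 0; (λ² − 6λ + 7) = 0 ⇒ λ = 3 ± √2 ≈ 1.5858, 4.4142; (λ − 2) = 0 ⇒ λ = 2; (λ − 3) = 0 ⇒ λ = 3; (λ − 5) = 0 ⇒ λ = 5.
(Check: the roots sum (with multiplicity) to 16, matching trace L = Σdeg = 2·8 = 16.)
Laplacian eigenvalues: [0.0, 1.5858, 2.0, 3.0, 4.4142, 5.0]. Largest eigenvalue (spectral radius) = 5.0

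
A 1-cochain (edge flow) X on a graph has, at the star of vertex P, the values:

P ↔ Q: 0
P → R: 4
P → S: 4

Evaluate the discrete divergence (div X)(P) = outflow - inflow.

Divergence = sum of outgoing flows = 0 + 4 + 4 = 8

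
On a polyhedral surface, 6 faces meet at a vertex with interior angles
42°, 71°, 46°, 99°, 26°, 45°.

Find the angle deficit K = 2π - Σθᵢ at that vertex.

Sum of angles = 329°. K = 360° - 329° = 31° = 31π/180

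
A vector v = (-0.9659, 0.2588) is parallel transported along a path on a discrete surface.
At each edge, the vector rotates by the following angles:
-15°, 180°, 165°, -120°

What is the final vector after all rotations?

Total rotation: (-15°) + 180° + 165° + (-120°) = 210° ≡ -150° (mod 360°). Final vector: (0.9659, 0.2588)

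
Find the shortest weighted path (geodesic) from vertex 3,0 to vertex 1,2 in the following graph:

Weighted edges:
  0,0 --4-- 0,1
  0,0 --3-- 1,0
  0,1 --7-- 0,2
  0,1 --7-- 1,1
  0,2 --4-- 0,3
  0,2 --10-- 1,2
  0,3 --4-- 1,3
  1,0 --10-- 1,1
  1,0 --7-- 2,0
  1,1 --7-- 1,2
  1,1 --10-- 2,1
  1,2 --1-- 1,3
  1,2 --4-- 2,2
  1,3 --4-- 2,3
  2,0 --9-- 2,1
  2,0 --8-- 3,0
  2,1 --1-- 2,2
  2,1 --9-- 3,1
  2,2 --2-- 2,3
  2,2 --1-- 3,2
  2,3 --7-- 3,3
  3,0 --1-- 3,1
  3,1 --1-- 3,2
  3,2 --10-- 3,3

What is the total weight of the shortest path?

Shortest path: 3,0 → 3,1 → 3,2 → 2,2 → 1,2, total weight = 7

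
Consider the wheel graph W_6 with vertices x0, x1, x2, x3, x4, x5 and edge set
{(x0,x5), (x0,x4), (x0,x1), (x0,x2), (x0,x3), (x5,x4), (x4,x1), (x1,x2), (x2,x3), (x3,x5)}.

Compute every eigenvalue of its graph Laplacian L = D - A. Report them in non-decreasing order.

The wheel W_6 is the join K_1 ∨ C_5 (a hub joined to every vertex of a cycle of length 5). For a join G ∨ H (G on p vertices, H on q vertices) the Laplacian spectrum is 0, p+q, the eigenvalues of L(G) other than one 0 each shifted by +q, and the eigenvalues of L(H) other than one 0 each shifted by +p. With G = K_1 (p = 1, nothing left after dropping its 0) and H = C_5 (q = 5, eigenvalues 2 − 2cos(2πk/5), k = 0, …, 4; drop k = 0), the spectrum of W_6 is 0, 6, and 1 + (2 − 2cos(2πk/5)) = 3 − 2cos(2πk/5) for k = 1, …, 4:
k=1: 3 − 2cos(2π/5) = 2.382; k=2: 3 − 2cos(4π/5) = 4.618; k=3: 3 − 2cos(6π/5) = 4.618; k=4: 3 − 2cos(8π/5) = 2.382.
Laplacian eigenvalues (increasing order): [0.0, 2.382, 2.382, 4.618, 4.618, 6.0]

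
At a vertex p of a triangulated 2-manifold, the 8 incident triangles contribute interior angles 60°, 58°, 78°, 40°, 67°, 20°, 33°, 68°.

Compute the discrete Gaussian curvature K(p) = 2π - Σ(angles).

Sum of angles = 424°. K = 360° - 424° = -64° = -16π/45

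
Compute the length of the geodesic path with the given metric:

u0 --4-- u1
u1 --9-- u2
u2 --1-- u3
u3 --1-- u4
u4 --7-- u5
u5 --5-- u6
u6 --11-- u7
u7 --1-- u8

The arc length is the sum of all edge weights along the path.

Arc length = 4 + 9 + 1 + 1 + 7 + 5 + 11 + 1 = 39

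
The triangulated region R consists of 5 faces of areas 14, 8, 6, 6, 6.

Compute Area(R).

14 + 8 + 6 + 6 + 6 = 40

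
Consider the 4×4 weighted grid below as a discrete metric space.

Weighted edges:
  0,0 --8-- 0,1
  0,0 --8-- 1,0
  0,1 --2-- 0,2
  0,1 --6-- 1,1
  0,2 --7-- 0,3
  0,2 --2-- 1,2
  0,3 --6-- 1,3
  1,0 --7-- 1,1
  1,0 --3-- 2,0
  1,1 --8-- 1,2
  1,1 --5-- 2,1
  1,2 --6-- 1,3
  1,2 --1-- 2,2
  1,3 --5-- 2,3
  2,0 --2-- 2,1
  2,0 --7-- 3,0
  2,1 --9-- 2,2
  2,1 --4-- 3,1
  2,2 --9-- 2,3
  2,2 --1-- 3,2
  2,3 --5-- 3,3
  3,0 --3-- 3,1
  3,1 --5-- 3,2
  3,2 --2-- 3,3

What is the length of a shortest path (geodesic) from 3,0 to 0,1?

Shortest path: 3,0 → 3,1 → 3,2 → 2,2 → 1,2 → 0,2 → 0,1, total weight = 14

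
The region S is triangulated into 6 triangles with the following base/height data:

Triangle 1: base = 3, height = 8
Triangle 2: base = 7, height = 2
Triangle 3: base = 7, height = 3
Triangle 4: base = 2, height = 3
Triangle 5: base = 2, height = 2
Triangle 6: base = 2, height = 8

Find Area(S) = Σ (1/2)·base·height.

(1/2)×3×8 + (1/2)×7×2 + (1/2)×7×3 + (1/2)×2×3 + (1/2)×2×2 + (1/2)×2×8 = 42.5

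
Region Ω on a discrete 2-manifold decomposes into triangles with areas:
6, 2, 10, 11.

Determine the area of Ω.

6 + 2 + 10 + 11 = 29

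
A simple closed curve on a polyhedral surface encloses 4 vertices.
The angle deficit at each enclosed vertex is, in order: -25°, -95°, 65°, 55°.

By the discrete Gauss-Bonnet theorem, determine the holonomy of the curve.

Holonomy = total enclosed curvature = (-25°) + (-95°) + 65° + 55° = 0°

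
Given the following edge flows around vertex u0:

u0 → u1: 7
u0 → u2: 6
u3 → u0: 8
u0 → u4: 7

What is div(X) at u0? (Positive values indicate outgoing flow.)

Divergence = sum of outgoing flows = 7 + 6 + (-8) + 7 = 12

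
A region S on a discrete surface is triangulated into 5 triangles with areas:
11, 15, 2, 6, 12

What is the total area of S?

11 + 15 + 2 + 6 + 12 = 46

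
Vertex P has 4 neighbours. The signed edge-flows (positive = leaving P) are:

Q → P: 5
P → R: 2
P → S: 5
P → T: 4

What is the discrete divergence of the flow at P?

Divergence = sum of outgoing flows = (-5) + 2 + 5 + 4 = 6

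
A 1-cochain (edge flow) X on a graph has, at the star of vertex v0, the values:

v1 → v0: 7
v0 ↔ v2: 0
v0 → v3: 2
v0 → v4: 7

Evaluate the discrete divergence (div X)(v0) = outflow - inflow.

Divergence = sum of outgoing flows = (-7) + 0 + 2 + 7 = 2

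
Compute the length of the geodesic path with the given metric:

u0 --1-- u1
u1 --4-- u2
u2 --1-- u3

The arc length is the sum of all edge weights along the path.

Arc length = 1 + 4 + 1 = 6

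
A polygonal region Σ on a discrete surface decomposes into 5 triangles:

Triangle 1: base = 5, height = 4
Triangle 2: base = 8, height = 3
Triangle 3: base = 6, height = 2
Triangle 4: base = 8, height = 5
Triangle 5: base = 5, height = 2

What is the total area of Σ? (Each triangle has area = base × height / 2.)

(1/2)×5×4 + (1/2)×8×3 + (1/2)×6×2 + (1/2)×8×5 + (1/2)×5×2 = 53.0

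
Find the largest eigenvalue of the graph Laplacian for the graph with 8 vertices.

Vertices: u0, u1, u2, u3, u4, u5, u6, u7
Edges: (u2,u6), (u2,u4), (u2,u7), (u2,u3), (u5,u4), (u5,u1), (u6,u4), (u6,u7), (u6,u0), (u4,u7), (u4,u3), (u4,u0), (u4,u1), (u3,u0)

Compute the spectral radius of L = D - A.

Degrees: deg(u0) = 3, deg(u1) = 2, deg(u2) = 4, deg(u3) = 3, deg(u4) = 7, deg(u5) = 2, deg(u6) = 4, deg(u7) = 3.
L = D − A with rows/columns ordered (u0, u1, u2, u3, u4, u5, u6, u7):
  [ 3,  0,  0, -1, -1,  0, -1,  0]
  [ 0,  2,  0,  0, -1, -1,  0,  0]
  [ 0,  0,  4, -1, -1,  0, -1, -1]
  [-1,  0, -1,  3, -1,  0,  0,  0]
  [-1, -1, -1, -1,  7, -1, -1, -1]
  [ 0, -1,  0,  0, -1,  2,  0,  0]
  [-1,  0, -1,  0, -1,  0,  4, -1]
  [ 0,  0, -1,  0, -1,  0, -1,  3]
Characteristic polynomial: det(λI − L) = λ(λ − 1)(λ² − 7λ + 11)(λ − 3)(λ² − 9λ + 19)(λ − 8).
Roots: λ = 0; (λ − 1) = 0 ⇒ λ = 1; (λ² − 7λ + 11) = 0 ⇒ λ = (7 ± √5)/2 ≈ 2.382, 4.618; (λ − 3) = 0 ⇒ λ = 3; (λ² − 9λ + 19) = 0 ⇒ λ = (9 ± √5)/2 ≈ 3.382, 5.618; (λ − 8) = 0 ⇒ λ = 8.
(Check: the roots sum (with multiplicity) to 28, matching trace L = Σdeg = 2·14 = 28.)
Laplacian eigenvalues: [0.0, 1.0, 2.382, 3.0, 3.382, 4.618, 5.618, 8.0]. Largest eigenvalue (spectral radius) = 8.0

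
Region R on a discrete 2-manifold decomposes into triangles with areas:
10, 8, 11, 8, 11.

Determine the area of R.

10 + 8 + 11 + 8 + 11 = 48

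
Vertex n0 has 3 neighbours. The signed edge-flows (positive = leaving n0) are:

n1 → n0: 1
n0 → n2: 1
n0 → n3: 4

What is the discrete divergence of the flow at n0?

Divergence = sum of outgoing flows = (-1) + 1 + 4 = 4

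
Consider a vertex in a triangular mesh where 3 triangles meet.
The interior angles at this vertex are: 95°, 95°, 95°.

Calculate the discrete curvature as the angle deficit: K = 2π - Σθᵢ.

Sum of angles = 285°. K = 360° - 285° = 75°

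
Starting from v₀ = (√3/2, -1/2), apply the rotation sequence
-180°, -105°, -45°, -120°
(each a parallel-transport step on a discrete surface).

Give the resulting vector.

Total rotation: (-180°) + (-105°) + (-45°) + (-120°) = -450° ≡ -90° (mod 360°). Final vector: (-0.5000, -0.8660)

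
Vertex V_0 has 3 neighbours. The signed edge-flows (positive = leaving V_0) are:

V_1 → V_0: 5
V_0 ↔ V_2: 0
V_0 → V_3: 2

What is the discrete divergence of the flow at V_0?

Divergence = sum of outgoing flows = (-5) + 0 + 2 = -3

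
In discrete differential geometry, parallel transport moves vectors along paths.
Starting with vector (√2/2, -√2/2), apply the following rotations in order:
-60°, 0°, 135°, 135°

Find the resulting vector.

Total rotation: (-60°) + 0° + 135° + 135° = 210° ≡ -150° (mod 360°). Final vector: (-0.9659, 0.2588)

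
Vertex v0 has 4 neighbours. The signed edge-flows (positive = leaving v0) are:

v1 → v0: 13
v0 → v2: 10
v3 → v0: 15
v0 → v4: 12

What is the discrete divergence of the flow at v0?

Divergence = sum of outgoing flows = (-13) + 10 + (-15) + 12 = -6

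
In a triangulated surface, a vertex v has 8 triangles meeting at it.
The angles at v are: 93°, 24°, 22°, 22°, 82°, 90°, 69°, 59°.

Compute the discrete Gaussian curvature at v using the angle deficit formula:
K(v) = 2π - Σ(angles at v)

Sum of angles = 461°. K = 360° - 461° = -101° = -101π/180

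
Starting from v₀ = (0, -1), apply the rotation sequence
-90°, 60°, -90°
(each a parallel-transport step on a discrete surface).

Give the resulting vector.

Total rotation: (-90°) + 60° + (-90°) = -120°. Final vector: (-0.8660, 0.5000)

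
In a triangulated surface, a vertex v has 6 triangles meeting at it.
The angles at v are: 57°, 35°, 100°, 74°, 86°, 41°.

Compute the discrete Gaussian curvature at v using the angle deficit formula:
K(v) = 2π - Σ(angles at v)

Sum of angles = 393°. K = 360° - 393° = -33° = -11π/60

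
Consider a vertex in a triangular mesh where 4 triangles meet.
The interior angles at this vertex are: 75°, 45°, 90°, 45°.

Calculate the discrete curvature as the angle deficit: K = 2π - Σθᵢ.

Sum of angles = 255°. K = 360° - 255° = 105° = 7π/12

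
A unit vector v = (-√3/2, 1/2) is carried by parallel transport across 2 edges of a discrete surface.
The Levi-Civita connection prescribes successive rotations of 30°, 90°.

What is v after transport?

Total rotation: 30° + 90° = 120°. Final vector: (0, -1)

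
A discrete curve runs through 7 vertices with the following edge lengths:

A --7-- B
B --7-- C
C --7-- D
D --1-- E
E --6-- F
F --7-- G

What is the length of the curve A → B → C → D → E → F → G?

Arc length = 7 + 7 + 7 + 1 + 6 + 7 = 35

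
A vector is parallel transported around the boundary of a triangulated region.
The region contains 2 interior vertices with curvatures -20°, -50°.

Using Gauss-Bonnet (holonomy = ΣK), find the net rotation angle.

Holonomy = total enclosed curvature = (-20°) + (-50°) = -70°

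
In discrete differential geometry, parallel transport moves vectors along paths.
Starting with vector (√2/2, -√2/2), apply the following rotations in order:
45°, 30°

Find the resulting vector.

Total rotation: 45° + 30° = 75°. Final vector: (0.8660, 0.5000)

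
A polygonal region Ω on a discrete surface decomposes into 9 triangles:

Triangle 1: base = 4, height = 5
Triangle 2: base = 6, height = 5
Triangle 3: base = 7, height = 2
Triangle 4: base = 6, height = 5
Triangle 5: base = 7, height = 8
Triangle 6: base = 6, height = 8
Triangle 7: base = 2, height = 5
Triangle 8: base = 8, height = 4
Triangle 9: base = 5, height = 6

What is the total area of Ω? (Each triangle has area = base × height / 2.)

(1/2)×4×5 + (1/2)×6×5 + (1/2)×7×2 + (1/2)×6×5 + (1/2)×7×8 + (1/2)×6×8 + (1/2)×2×5 + (1/2)×8×4 + (1/2)×5×6 = 135.0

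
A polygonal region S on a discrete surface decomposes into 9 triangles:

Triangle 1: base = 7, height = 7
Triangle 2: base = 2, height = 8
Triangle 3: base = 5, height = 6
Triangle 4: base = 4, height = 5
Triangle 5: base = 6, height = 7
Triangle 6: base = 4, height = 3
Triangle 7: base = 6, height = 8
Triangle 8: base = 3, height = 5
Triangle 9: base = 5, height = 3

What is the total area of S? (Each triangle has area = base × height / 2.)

(1/2)×7×7 + (1/2)×2×8 + (1/2)×5×6 + (1/2)×4×5 + (1/2)×6×7 + (1/2)×4×3 + (1/2)×6×8 + (1/2)×3×5 + (1/2)×5×3 = 123.5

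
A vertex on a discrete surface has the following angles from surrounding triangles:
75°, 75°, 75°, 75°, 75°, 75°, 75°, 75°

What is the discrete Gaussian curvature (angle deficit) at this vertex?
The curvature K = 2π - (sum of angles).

Sum of angles = 600°. K = 360° - 600° = -240° = -4π/3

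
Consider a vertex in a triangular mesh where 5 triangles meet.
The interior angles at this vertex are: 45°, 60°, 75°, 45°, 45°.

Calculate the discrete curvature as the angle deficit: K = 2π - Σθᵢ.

Sum of angles = 270°. K = 360° - 270° = 90°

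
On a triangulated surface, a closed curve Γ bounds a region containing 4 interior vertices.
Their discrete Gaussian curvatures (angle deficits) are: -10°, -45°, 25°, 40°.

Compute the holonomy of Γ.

Holonomy = total enclosed curvature = (-10°) + (-45°) + 25° + 40° = 10°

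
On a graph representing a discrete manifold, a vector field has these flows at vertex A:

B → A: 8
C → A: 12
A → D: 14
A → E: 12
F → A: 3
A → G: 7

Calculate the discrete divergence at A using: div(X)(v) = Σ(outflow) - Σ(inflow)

Divergence = sum of outgoing flows = (-8) + (-12) + 14 + 12 + (-3) + 7 = 10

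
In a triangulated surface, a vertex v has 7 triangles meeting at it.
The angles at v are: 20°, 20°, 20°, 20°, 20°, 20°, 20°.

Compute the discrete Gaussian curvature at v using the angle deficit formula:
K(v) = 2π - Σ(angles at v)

Sum of angles = 140°. K = 360° - 140° = 220° = 11π/9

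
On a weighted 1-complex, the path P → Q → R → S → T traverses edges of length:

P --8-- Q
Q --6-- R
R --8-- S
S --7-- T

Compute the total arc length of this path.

Arc length = 8 + 6 + 8 + 7 = 29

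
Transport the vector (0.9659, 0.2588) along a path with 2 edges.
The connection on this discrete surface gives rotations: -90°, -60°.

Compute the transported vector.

Total rotation: (-90°) + (-60°) = -150°. Final vector: (-0.7071, -0.7071)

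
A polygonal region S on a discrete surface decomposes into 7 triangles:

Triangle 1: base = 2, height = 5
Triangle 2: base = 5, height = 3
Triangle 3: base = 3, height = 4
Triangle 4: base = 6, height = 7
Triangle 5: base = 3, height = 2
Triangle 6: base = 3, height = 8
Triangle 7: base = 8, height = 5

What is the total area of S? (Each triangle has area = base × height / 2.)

(1/2)×2×5 + (1/2)×5×3 + (1/2)×3×4 + (1/2)×6×7 + (1/2)×3×2 + (1/2)×3×8 + (1/2)×8×5 = 74.5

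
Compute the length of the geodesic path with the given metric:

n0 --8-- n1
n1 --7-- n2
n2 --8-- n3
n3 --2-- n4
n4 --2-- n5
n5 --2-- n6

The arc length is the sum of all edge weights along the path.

Arc length = 8 + 7 + 8 + 2 + 2 + 2 = 29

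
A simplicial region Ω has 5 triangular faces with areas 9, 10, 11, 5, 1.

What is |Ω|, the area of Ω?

9 + 10 + 11 + 5 + 1 = 36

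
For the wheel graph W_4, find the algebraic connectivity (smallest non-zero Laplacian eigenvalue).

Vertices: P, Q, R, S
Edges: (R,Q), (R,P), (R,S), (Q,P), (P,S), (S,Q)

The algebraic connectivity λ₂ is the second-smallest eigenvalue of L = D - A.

The wheel W_4 is the join K_1 ∨ C_3 (a hub joined to every vertex of a cycle of length 3). For a join G ∨ H (G on p vertices, H on q vertices) the Laplacian spectrum is 0, p+q, the eigenvalues of L(G) other than one 0 each shifted by +q, and the eigenvalues of L(H) other than one 0 each shifted by +p. With G = K_1 (p = 1, nothing left after dropping its 0) and H = C_3 (q = 3, eigenvalues 2 − 2cos(2πk/3), k = 0, …, 2; drop k = 0), the spectrum of W_4 is 0, 4, and 1 + (2 − 2cos(2πk/3)) = 3 − 2cos(2πk/3) for k = 1, …, 2:
k=1: 3 − 2cos(2π/3) = 4.0; k=2: 3 − 2cos(4π/3) = 4.0.
Laplacian eigenvalues: [0.0, 4.0, 4.0, 4.0]. Algebraic connectivity (smallest non-zero eigenvalue) = 4.0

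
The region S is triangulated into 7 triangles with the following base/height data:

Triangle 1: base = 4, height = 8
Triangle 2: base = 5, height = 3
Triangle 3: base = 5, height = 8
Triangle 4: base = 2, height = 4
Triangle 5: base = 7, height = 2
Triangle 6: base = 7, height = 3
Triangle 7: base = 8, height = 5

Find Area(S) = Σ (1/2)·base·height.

(1/2)×4×8 + (1/2)×5×3 + (1/2)×5×8 + (1/2)×2×4 + (1/2)×7×2 + (1/2)×7×3 + (1/2)×8×5 = 85.0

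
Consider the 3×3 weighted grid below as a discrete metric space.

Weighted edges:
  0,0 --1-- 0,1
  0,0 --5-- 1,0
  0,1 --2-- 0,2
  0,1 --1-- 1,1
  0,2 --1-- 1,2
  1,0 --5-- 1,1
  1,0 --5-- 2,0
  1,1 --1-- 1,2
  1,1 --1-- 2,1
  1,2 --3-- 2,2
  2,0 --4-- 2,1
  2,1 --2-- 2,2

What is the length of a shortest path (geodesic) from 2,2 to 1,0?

Shortest path: 2,2 → 2,1 → 1,1 → 1,0, total weight = 8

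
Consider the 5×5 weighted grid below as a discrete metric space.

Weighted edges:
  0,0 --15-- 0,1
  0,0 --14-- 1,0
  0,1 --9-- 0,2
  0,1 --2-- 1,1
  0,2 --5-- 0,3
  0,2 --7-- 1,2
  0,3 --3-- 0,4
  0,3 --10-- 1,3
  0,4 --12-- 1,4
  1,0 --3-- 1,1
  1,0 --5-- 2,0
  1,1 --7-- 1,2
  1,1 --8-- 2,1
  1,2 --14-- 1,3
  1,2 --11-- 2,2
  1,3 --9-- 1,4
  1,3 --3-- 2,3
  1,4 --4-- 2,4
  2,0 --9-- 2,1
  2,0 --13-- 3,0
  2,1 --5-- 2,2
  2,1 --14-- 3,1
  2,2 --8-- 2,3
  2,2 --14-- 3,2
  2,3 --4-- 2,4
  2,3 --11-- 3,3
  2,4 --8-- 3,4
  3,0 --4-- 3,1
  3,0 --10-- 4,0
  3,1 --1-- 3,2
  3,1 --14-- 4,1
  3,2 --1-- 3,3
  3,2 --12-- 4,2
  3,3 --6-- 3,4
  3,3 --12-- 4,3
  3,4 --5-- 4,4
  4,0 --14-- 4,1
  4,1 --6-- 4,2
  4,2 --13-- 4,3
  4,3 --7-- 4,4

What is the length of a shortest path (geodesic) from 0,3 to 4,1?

Shortest path: 0,3 → 1,3 → 2,3 → 3,3 → 3,2 → 3,1 → 4,1, total weight = 40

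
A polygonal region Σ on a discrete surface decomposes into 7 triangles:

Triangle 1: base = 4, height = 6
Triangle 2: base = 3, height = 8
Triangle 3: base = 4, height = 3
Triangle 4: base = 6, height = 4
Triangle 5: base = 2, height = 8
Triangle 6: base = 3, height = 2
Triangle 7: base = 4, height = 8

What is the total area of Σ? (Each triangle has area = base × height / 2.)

(1/2)×4×6 + (1/2)×3×8 + (1/2)×4×3 + (1/2)×6×4 + (1/2)×2×8 + (1/2)×3×2 + (1/2)×4×8 = 69.0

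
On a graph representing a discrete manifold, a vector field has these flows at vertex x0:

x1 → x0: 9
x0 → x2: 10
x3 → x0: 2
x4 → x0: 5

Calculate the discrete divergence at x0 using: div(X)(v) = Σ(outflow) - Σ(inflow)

Divergence = sum of outgoing flows = (-9) + 10 + (-2) + (-5) = -6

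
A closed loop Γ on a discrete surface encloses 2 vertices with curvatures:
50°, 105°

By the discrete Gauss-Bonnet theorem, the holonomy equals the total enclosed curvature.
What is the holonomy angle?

Holonomy = total enclosed curvature = 50° + 105° = 155°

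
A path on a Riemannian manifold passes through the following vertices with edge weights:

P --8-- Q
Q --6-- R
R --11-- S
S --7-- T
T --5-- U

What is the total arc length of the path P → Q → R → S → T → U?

Arc length = 8 + 6 + 11 + 7 + 5 = 37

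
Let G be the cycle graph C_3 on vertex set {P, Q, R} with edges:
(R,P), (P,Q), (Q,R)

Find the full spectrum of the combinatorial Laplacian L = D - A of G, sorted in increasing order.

The cycle graph C_n has Laplacian eigenvalues λ_k = 2 − 2cos(2πk/n), k = 0, 1, …, n−1. Here n = 3:
k=0: 2 − 2cos(0) = 0.0; k=1: 2 − 2cos(2π/3) = 3.0; k=2: 2 − 2cos(4π/3) = 3.0.
Laplacian eigenvalues (increasing order): [0.0, 3.0, 3.0]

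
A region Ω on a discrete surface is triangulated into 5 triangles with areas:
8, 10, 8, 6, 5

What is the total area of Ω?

8 + 10 + 8 + 6 + 5 = 37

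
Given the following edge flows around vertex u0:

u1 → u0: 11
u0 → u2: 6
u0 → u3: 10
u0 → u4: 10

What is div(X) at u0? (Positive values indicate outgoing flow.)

Divergence = sum of outgoing flows = (-11) + 6 + 10 + 10 = 15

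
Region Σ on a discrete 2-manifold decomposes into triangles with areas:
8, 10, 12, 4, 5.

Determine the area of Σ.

8 + 10 + 12 + 4 + 5 = 39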